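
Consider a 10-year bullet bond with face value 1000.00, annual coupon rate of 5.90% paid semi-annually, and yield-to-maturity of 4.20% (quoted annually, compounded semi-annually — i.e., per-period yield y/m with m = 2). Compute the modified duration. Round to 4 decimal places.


Coupon per period c = face * coupon_rate / m = 29.500000
Periods per year m = 2; per-period yield y/m = 0.021000
Number of cashflows N = 20
Cashflows (t years, CF_t, discount factor 1/(1+y/m)^(m*t), PV):
  t = 0.5000: CF_t = 29.500000, DF = 0.979432, PV = 28.893242
  t = 1.0000: CF_t = 29.500000, DF = 0.959287, PV = 28.298964
  t = 1.5000: CF_t = 29.500000, DF = 0.939556, PV = 27.716909
  t = 2.0000: CF_t = 29.500000, DF = 0.920231, PV = 27.146825
  t = 2.5000: CF_t = 29.500000, DF = 0.901304, PV = 26.588467
  t = 3.0000: CF_t = 29.500000, DF = 0.882766, PV = 26.041594
  t = 3.5000: CF_t = 29.500000, DF = 0.864609, PV = 25.505969
  t = 4.0000: CF_t = 29.500000, DF = 0.846826, PV = 24.981360
  t = 4.5000: CF_t = 29.500000, DF = 0.829408, PV = 24.467542
  t = 5.0000: CF_t = 29.500000, DF = 0.812349, PV = 23.964292
  t = 5.5000: CF_t = 29.500000, DF = 0.795640, PV = 23.471392
  t = 6.0000: CF_t = 29.500000, DF = 0.779276, PV = 22.988631
  t = 6.5000: CF_t = 29.500000, DF = 0.763247, PV = 22.515799
  t = 7.0000: CF_t = 29.500000, DF = 0.747549, PV = 22.052693
  t = 7.5000: CF_t = 29.500000, DF = 0.732173, PV = 21.599111
  t = 8.0000: CF_t = 29.500000, DF = 0.717114, PV = 21.154859
  t = 8.5000: CF_t = 29.500000, DF = 0.702364, PV = 20.719745
  t = 9.0000: CF_t = 29.500000, DF = 0.687918, PV = 20.293580
  t = 9.5000: CF_t = 29.500000, DF = 0.673769, PV = 19.876180
  t = 10.0000: CF_t = 1029.500000, DF = 0.659911, PV = 679.378047
Price P = sum_t PV_t = 1137.655200
First compute Macaulay numerator sum_t t * PV_t:
  t * PV_t at t = 0.5000: 14.446621
  t * PV_t at t = 1.0000: 28.298964
  t * PV_t at t = 1.5000: 41.575363
  t * PV_t at t = 2.0000: 54.293651
  t * PV_t at t = 2.5000: 66.471169
  t * PV_t at t = 3.0000: 78.124782
  t * PV_t at t = 3.5000: 89.270890
  t * PV_t at t = 4.0000: 99.925440
  t * PV_t at t = 4.5000: 110.103938
  t * PV_t at t = 5.0000: 119.821458
  t * PV_t at t = 5.5000: 129.092658
  t * PV_t at t = 6.0000: 137.931787
  t * PV_t at t = 6.5000: 146.352695
  t * PV_t at t = 7.0000: 154.368849
  t * PV_t at t = 7.5000: 161.993336
  t * PV_t at t = 8.0000: 169.238875
  t * PV_t at t = 8.5000: 176.117830
  t * PV_t at t = 9.0000: 182.642216
  t * PV_t at t = 9.5000: 188.823708
  t * PV_t at t = 10.0000: 6793.780470
Macaulay duration D = 8942.674698 / 1137.655200 = 7.860620
Modified duration = D / (1 + y/m) = 7.860620 / (1 + 0.021000) = 7.698942

Answer: Modified duration = 7.6989


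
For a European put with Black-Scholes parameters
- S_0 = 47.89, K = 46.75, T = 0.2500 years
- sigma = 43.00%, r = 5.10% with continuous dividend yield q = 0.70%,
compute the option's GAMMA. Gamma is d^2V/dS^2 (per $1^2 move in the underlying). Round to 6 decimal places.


Answer: Gamma = 0.037287

Derivation:
d1 = 0.2707207378; d2 = 0.0557207378
phi(d1) = 0.3845877136; exp(-qT) = 0.9982515304; exp(-rT) = 0.9873309369
Gamma = exp(-qT) * phi(d1) / (S * sigma * sqrt(T)) = 0.9982515304 * 0.3845877136 / (47.8900 * 0.4300 * 0.5000000000) = 0.037287


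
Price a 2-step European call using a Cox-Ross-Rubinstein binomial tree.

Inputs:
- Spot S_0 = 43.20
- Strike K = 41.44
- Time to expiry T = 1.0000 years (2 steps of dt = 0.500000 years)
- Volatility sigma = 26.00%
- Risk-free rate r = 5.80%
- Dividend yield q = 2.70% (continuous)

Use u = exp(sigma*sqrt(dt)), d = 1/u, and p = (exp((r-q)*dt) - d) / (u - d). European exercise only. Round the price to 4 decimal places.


Answer: Price = V(0,0) = 5.7039

Derivation:
dt = T/N = 0.500000
u = exp(sigma*sqrt(dt)) = 1.201833; d = 1/u = 0.832062
p = (exp((r-q)*dt) - d) / (u - d) = 0.496412
Discount per step: exp(-r*dt) = 0.971416
Stock lattice S(k, i) with i counting down-moves:
  k=0: S(0,0) = 43.2000
  k=1: S(1,0) = 51.9192; S(1,1) = 35.9451
  k=2: S(2,0) = 62.3982; S(2,1) = 43.2000; S(2,2) = 29.9086
Terminal payoffs V(N, i) = max(S_T - K, 0):
  V(2,0) = 20.958175; V(2,1) = 1.760000; V(2,2) = 0.000000
Backward induction: V(k, i) = exp(-r*dt) * [p * V(k+1, i) + (1-p) * V(k+1, i+1)].
  V(1,0) = exp(-r*dt) * [p*20.958175 + (1-p)*1.760000] = 10.967482
  V(1,1) = exp(-r*dt) * [p*1.760000 + (1-p)*0.000000] = 0.848711
  V(0,0) = exp(-r*dt) * [p*10.967482 + (1-p)*0.848711] = 5.703949


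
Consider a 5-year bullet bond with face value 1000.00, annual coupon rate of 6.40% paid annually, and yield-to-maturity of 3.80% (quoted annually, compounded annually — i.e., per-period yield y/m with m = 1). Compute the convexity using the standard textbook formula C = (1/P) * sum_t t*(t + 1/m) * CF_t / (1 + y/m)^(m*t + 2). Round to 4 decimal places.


Answer: Convexity = 23.9086

Derivation:
Coupon per period c = face * coupon_rate / m = 64.000000
Periods per year m = 1; per-period yield y/m = 0.038000
Number of cashflows N = 5
Cashflows (t years, CF_t, discount factor 1/(1+y/m)^(m*t), PV):
  t = 1.0000: CF_t = 64.000000, DF = 0.963391, PV = 61.657033
  t = 2.0000: CF_t = 64.000000, DF = 0.928122, PV = 59.399839
  t = 3.0000: CF_t = 64.000000, DF = 0.894145, PV = 57.225278
  t = 4.0000: CF_t = 64.000000, DF = 0.861411, PV = 55.130326
  t = 5.0000: CF_t = 1064.000000, DF = 0.829876, PV = 882.988120
Price P = sum_t PV_t = 1116.400596
Convexity numerator sum_t t*(t + 1/m) * CF_t / (1+y/m)^(m*t + 2):
  t = 1.0000: term = 114.450557
  t = 2.0000: term = 330.781956
  t = 3.0000: term = 637.344808
  t = 4.0000: term = 1023.353899
  t = 5.0000: term = 24585.633773
Convexity = (1/P) * sum = 26691.564992 / 1116.400596 = 23.908591


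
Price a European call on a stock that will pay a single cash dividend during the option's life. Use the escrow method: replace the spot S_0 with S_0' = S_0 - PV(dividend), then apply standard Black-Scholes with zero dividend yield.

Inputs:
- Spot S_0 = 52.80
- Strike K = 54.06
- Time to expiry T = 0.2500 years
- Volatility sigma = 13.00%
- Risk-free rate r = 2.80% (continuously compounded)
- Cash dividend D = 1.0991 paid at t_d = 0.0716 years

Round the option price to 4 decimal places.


PV(D) = D * exp(-r * t_d) = 1.0991 * 0.99799721 = 1.09689873
S_0' = S_0 - PV(D) = 52.8000 - 1.09689873 = 51.70310127
d1 = (ln(S_0'/K) + (r + sigma^2/2)*T) / (sigma*sqrt(T)) = -0.54560424
d2 = d1 - sigma*sqrt(T) = -0.61060424
exp(-rT) = 0.99302444
N(d1) = 0.29266901; N(d2) = 0.27073081
C = S_0' * N(d1) - K * exp(-rT) * N(d2) = 51.70310127 * 0.29266901 - 54.0600 * 0.99302444 * 0.27073081 = 0.5983

Answer: Price = 0.5983


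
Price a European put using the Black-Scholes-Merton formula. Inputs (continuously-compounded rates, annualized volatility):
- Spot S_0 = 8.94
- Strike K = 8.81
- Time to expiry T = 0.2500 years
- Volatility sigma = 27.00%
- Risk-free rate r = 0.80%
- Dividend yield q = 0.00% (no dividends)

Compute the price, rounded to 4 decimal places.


Answer: Price = 0.4070

Derivation:
d1 = (ln(S/K) + (r - q + 0.5*sigma^2) * T) / (sigma * sqrt(T)) = 0.19081962
d2 = d1 - sigma * sqrt(T) = 0.05581962
exp(-rT) = 0.99800200; exp(-qT) = 1.00000000
P = K * exp(-rT) * N(-d2) - S_0 * exp(-qT) * N(-d1)
N(-d1) = 0.42433346; N(-d2) = 0.47774275
P = 8.8100 * 0.99800200 * 0.47774275 - 8.9400 * 1.00000000 * 0.42433346 = 0.4070


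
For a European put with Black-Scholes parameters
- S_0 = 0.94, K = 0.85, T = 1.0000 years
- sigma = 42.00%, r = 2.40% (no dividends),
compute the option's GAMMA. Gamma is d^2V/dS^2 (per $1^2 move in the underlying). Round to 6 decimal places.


Answer: Gamma = 0.888722

Derivation:
d1 = 0.5067702995; d2 = 0.0867702995
phi(d1) = 0.3508675064; exp(-qT) = 1.0000000000; exp(-rT) = 0.9762857098
Gamma = exp(-qT) * phi(d1) / (S * sigma * sqrt(T)) = 1.0000000000 * 0.3508675064 / (0.9400 * 0.4200 * 1.0000000000) = 0.888722


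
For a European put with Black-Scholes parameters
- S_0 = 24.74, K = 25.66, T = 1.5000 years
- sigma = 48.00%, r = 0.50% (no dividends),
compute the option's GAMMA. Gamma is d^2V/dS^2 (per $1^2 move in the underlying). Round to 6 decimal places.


Answer: Gamma = 0.026622

Derivation:
d1 = 0.2445883682; d2 = -0.3432891701
phi(d1) = 0.3871859276; exp(-qT) = 1.0000000000; exp(-rT) = 0.9925280548
Gamma = exp(-qT) * phi(d1) / (S * sigma * sqrt(T)) = 1.0000000000 * 0.3871859276 / (24.7400 * 0.4800 * 1.2247448714) = 0.026622


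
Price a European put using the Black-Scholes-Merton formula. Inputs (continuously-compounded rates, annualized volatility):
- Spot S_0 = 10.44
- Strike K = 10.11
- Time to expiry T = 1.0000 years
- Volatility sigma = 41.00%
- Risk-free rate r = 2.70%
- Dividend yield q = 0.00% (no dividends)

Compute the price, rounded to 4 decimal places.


Answer: Price = 1.3643

Derivation:
d1 = (ln(S/K) + (r - q + 0.5*sigma^2) * T) / (sigma * sqrt(T)) = 0.34919402
d2 = d1 - sigma * sqrt(T) = -0.06080598
exp(-rT) = 0.97336124; exp(-qT) = 1.00000000
P = K * exp(-rT) * N(-d2) - S_0 * exp(-qT) * N(-d1)
N(-d1) = 0.36347183; N(-d2) = 0.52424313
P = 10.1100 * 0.97336124 * 0.52424313 - 10.4400 * 1.00000000 * 0.36347183 = 1.3643


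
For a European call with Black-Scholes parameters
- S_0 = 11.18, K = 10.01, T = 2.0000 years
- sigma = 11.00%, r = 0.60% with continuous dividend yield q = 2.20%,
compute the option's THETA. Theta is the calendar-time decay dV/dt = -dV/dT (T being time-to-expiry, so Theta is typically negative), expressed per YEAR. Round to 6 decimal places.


d1 = 0.5826680368; d2 = 0.4271045449
phi(d1) = 0.3366573762; exp(-qT) = 0.9569539575; exp(-rT) = 0.9880717129
Theta = -S*exp(-qT)*phi(d1)*sigma/(2*sqrt(T)) - r*K*exp(-rT)*N(d2) + q*S*exp(-qT)*N(d1)
N(d1) = 0.7199416028; N(d2) = 0.6653484086; sqrt(T) = 1.4142135624
Term 1 = -11.1800 * 0.9569539575 * 0.3366573762 * 0.1100 / (2 * 1.4142135624) = -0.1400775936
Term 2 = -0.0060 * 10.0100 * 0.9880717129 * 0.6653484086 = -0.0394841612
Term 3 = 0.0220 * 11.1800 * 0.9569539575 * 0.7199416028 = 0.1694543796
Theta = -0.1400775936 + (-0.0394841612) + (0.1694543796) = -0.010107

Answer: Theta = -0.010107


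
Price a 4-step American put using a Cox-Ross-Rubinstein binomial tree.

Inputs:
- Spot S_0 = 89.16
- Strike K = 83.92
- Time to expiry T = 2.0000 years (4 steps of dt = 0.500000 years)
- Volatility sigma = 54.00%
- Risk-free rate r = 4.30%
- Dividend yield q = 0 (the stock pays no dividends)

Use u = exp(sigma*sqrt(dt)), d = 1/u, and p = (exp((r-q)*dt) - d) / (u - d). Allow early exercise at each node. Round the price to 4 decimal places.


dt = T/N = 0.500000
u = exp(sigma*sqrt(dt)) = 1.464974; d = 1/u = 0.682606
p = (exp((r-q)*dt) - d) / (u - d) = 0.433462
Discount per step: exp(-r*dt) = 0.978729
Stock lattice S(k, i) with i counting down-moves:
  k=0: S(0,0) = 89.1600
  k=1: S(1,0) = 130.6171; S(1,1) = 60.8611
  k=2: S(2,0) = 191.3507; S(2,1) = 89.1600; S(2,2) = 41.5442
  k=3: S(3,0) = 280.3238; S(3,1) = 130.6171; S(3,2) = 60.8611; S(3,3) = 28.3583
  k=4: S(4,0) = 410.6672; S(4,1) = 191.3507; S(4,2) = 89.1600; S(4,3) = 41.5442; S(4,4) = 19.3575
Terminal payoffs V(N, i) = max(K - S_T, 0):
  V(4,0) = 0.000000; V(4,1) = 0.000000; V(4,2) = 0.000000; V(4,3) = 42.375831; V(4,4) = 64.562463
Backward induction: V(k, i) = exp(-r*dt) * [p * V(k+1, i) + (1-p) * V(k+1, i+1)]; then take max(V_cont, immediate exercise) for American.
  V(3,0) = exp(-r*dt) * [p*0.000000 + (1-p)*0.000000] = 0.000000; exercise = 0.000000; V(3,0) = max -> 0.000000
  V(3,1) = exp(-r*dt) * [p*0.000000 + (1-p)*0.000000] = 0.000000; exercise = 0.000000; V(3,1) = max -> 0.000000
  V(3,2) = exp(-r*dt) * [p*0.000000 + (1-p)*42.375831] = 23.496868; exercise = 23.058862; V(3,2) = max -> 23.496868
  V(3,3) = exp(-r*dt) * [p*42.375831 + (1-p)*64.562463] = 53.776684; exercise = 55.561707; V(3,3) = max -> 55.561707
  V(2,0) = exp(-r*dt) * [p*0.000000 + (1-p)*0.000000] = 0.000000; exercise = 0.000000; V(2,0) = max -> 0.000000
  V(2,1) = exp(-r*dt) * [p*0.000000 + (1-p)*23.496868] = 13.028719; exercise = 0.000000; V(2,1) = max -> 13.028719
  V(2,2) = exp(-r*dt) * [p*23.496868 + (1-p)*55.561707] = 40.776629; exercise = 42.375831; V(2,2) = max -> 42.375831
  V(1,0) = exp(-r*dt) * [p*0.000000 + (1-p)*13.028719] = 7.224262; exercise = 0.000000; V(1,0) = max -> 7.224262
  V(1,1) = exp(-r*dt) * [p*13.028719 + (1-p)*42.375831] = 29.024197; exercise = 23.058862; V(1,1) = max -> 29.024197
  V(0,0) = exp(-r*dt) * [p*7.224262 + (1-p)*29.024197] = 19.158389; exercise = 0.000000; V(0,0) = max -> 19.158389

Answer: Price = V(0,0) = 19.1584


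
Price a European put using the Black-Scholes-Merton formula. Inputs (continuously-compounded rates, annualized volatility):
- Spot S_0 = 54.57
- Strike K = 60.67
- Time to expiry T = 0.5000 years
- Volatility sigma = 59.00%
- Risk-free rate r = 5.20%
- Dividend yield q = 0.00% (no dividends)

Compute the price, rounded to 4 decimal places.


Answer: Price = 11.8332

Derivation:
d1 = (ln(S/K) + (r - q + 0.5*sigma^2) * T) / (sigma * sqrt(T)) = 0.01692248
d2 = d1 - sigma * sqrt(T) = -0.40027052
exp(-rT) = 0.97433509; exp(-qT) = 1.00000000
P = K * exp(-rT) * N(-d2) - S_0 * exp(-qT) * N(-d1)
N(-d1) = 0.49324923; N(-d2) = 0.65552136
P = 60.6700 * 0.97433509 * 0.65552136 - 54.5700 * 1.00000000 * 0.49324923 = 11.8332


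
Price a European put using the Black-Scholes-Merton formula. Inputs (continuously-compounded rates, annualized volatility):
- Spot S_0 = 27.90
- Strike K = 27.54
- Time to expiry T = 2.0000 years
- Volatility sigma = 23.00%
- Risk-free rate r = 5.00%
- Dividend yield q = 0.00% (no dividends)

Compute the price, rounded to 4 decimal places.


Answer: Price = 2.1233

Derivation:
d1 = (ln(S/K) + (r - q + 0.5*sigma^2) * T) / (sigma * sqrt(T)) = 0.50999983
d2 = d1 - sigma * sqrt(T) = 0.18473071
exp(-rT) = 0.90483742; exp(-qT) = 1.00000000
P = K * exp(-rT) * N(-d2) - S_0 * exp(-qT) * N(-d1)
N(-d1) = 0.30502579; N(-d2) = 0.42672013
P = 27.5400 * 0.90483742 * 0.42672013 - 27.9000 * 1.00000000 * 0.30502579 = 2.1233


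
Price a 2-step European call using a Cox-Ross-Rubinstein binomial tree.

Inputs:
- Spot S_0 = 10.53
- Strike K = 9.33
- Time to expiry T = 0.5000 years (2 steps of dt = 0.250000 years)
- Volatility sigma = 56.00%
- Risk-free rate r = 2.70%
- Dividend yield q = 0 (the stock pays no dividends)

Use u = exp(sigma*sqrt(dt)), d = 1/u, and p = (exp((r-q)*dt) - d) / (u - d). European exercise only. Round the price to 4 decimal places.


dt = T/N = 0.250000
u = exp(sigma*sqrt(dt)) = 1.323130; d = 1/u = 0.755784
p = (exp((r-q)*dt) - d) / (u - d) = 0.442392
Discount per step: exp(-r*dt) = 0.993273
Stock lattice S(k, i) with i counting down-moves:
  k=0: S(0,0) = 10.5300
  k=1: S(1,0) = 13.9326; S(1,1) = 7.9584
  k=2: S(2,0) = 18.4346; S(2,1) = 10.5300; S(2,2) = 6.0148
Terminal payoffs V(N, i) = max(S_T - K, 0):
  V(2,0) = 9.104581; V(2,1) = 1.200000; V(2,2) = 0.000000
Backward induction: V(k, i) = exp(-r*dt) * [p * V(k+1, i) + (1-p) * V(k+1, i+1)].
  V(1,0) = exp(-r*dt) * [p*9.104581 + (1-p)*1.200000] = 4.665322
  V(1,1) = exp(-r*dt) * [p*1.200000 + (1-p)*0.000000] = 0.527299
  V(0,0) = exp(-r*dt) * [p*4.665322 + (1-p)*0.527299] = 2.342063

Answer: Price = V(0,0) = 2.3421


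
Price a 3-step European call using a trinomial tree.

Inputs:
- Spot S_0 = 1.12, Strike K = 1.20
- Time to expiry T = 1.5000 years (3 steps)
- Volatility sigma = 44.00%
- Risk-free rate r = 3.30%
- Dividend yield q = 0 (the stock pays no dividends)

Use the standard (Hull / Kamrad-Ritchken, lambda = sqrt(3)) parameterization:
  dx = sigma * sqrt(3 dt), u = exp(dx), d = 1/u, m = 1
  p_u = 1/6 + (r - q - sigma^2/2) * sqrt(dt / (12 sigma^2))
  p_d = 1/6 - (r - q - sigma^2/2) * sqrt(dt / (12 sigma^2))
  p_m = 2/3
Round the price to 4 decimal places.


Answer: Price = V(0,0) = 0.2184

Derivation:
dt = T/N = 0.500000; dx = sigma*sqrt(3*dt) = 0.538888
u = exp(dx) = 1.714099; d = 1/u = 0.583397
p_u = 0.137069, p_m = 0.666667, p_d = 0.196265
Discount per step: exp(-r*dt) = 0.983635
Stock lattice S(k, j) with j the centered position index:
  k=0: S(0,+0) = 1.1200
  k=1: S(1,-1) = 0.6534; S(1,+0) = 1.1200; S(1,+1) = 1.9198
  k=2: S(2,-2) = 0.3812; S(2,-1) = 0.6534; S(2,+0) = 1.1200; S(2,+1) = 1.9198; S(2,+2) = 3.2907
  k=3: S(3,-3) = 0.2224; S(3,-2) = 0.3812; S(3,-1) = 0.6534; S(3,+0) = 1.1200; S(3,+1) = 1.9198; S(3,+2) = 3.2907; S(3,+3) = 5.6406
Terminal payoffs V(N, j) = max(S_T - K, 0):
  V(3,-3) = 0.000000; V(3,-2) = 0.000000; V(3,-1) = 0.000000; V(3,+0) = 0.000000; V(3,+1) = 0.719791; V(3,+2) = 2.090713; V(3,+3) = 4.440608
Backward induction: V(k, j) = exp(-r*dt) * [p_u * V(k+1, j+1) + p_m * V(k+1, j) + p_d * V(k+1, j-1)]
  V(2,-2) = exp(-r*dt) * [p_u*0.000000 + p_m*0.000000 + p_d*0.000000] = 0.000000
  V(2,-1) = exp(-r*dt) * [p_u*0.000000 + p_m*0.000000 + p_d*0.000000] = 0.000000
  V(2,+0) = exp(-r*dt) * [p_u*0.719791 + p_m*0.000000 + p_d*0.000000] = 0.097046
  V(2,+1) = exp(-r*dt) * [p_u*2.090713 + p_m*0.719791 + p_d*0.000000] = 0.753890
  V(2,+2) = exp(-r*dt) * [p_u*4.440608 + p_m*2.090713 + p_d*0.719791] = 2.108665
  V(1,-1) = exp(-r*dt) * [p_u*0.097046 + p_m*0.000000 + p_d*0.000000] = 0.013084
  V(1,+0) = exp(-r*dt) * [p_u*0.753890 + p_m*0.097046 + p_d*0.000000] = 0.165282
  V(1,+1) = exp(-r*dt) * [p_u*2.108665 + p_m*0.753890 + p_d*0.097046] = 0.797405
  V(0,+0) = exp(-r*dt) * [p_u*0.797405 + p_m*0.165282 + p_d*0.013084] = 0.218422


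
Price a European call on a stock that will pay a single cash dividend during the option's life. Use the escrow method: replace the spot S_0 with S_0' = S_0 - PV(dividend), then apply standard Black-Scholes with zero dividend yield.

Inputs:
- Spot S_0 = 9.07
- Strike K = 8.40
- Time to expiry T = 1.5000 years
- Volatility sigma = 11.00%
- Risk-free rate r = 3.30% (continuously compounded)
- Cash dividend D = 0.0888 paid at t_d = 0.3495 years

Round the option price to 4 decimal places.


PV(D) = D * exp(-r * t_d) = 0.0888 * 0.98853276 = 0.08778171
S_0' = S_0 - PV(D) = 9.0700 - 0.08778171 = 8.98221829
d1 = (ln(S_0'/K) + (r + sigma^2/2)*T) / (sigma*sqrt(T)) = 0.93221769
d2 = d1 - sigma*sqrt(T) = 0.79749575
exp(-rT) = 0.95170516
N(d1) = 0.82438798; N(d2) = 0.78741842
C = S_0' * N(d1) - K * exp(-rT) * N(d2) = 8.98221829 * 0.82438798 - 8.4000 * 0.95170516 * 0.78741842 = 1.1100

Answer: Price = 1.1100


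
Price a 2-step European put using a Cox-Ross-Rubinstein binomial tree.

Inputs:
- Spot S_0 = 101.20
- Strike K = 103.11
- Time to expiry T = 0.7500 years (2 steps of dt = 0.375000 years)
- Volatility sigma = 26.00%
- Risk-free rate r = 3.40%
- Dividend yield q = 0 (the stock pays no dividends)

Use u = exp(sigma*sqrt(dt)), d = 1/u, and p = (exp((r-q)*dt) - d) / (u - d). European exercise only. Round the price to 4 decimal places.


Answer: Price = V(0,0) = 8.1107

Derivation:
dt = T/N = 0.375000
u = exp(sigma*sqrt(dt)) = 1.172592; d = 1/u = 0.852811
p = (exp((r-q)*dt) - d) / (u - d) = 0.500406
Discount per step: exp(-r*dt) = 0.987331
Stock lattice S(k, i) with i counting down-moves:
  k=0: S(0,0) = 101.2000
  k=1: S(1,0) = 118.6663; S(1,1) = 86.3045
  k=2: S(2,0) = 139.1472; S(2,1) = 101.2000; S(2,2) = 73.6015
Terminal payoffs V(N, i) = max(K - S_T, 0):
  V(2,0) = 0.000000; V(2,1) = 1.910000; V(2,2) = 29.508523
Backward induction: V(k, i) = exp(-r*dt) * [p * V(k+1, i) + (1-p) * V(k+1, i+1)].
  V(1,0) = exp(-r*dt) * [p*0.000000 + (1-p)*1.910000] = 0.942135
  V(1,1) = exp(-r*dt) * [p*1.910000 + (1-p)*29.508523] = 15.499177
  V(0,0) = exp(-r*dt) * [p*0.942135 + (1-p)*15.499177] = 8.110673


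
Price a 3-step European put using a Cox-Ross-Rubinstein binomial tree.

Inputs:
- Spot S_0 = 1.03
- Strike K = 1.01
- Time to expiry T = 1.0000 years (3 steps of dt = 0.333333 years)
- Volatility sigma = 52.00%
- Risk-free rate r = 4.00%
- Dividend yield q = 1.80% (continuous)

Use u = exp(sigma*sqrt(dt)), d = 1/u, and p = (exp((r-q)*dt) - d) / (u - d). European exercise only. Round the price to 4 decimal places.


dt = T/N = 0.333333
u = exp(sigma*sqrt(dt)) = 1.350159; d = 1/u = 0.740654
p = (exp((r-q)*dt) - d) / (u - d) = 0.437579
Discount per step: exp(-r*dt) = 0.986755
Stock lattice S(k, i) with i counting down-moves:
  k=0: S(0,0) = 1.0300
  k=1: S(1,0) = 1.3907; S(1,1) = 0.7629
  k=2: S(2,0) = 1.8776; S(2,1) = 1.0300; S(2,2) = 0.5650
  k=3: S(3,0) = 2.5351; S(3,1) = 1.3907; S(3,2) = 0.7629; S(3,3) = 0.4185
Terminal payoffs V(N, i) = max(K - S_T, 0):
  V(3,0) = 0.000000; V(3,1) = 0.000000; V(3,2) = 0.247127; V(3,3) = 0.591512
Backward induction: V(k, i) = exp(-r*dt) * [p * V(k+1, i) + (1-p) * V(k+1, i+1)].
  V(2,0) = exp(-r*dt) * [p*0.000000 + (1-p)*0.000000] = 0.000000
  V(2,1) = exp(-r*dt) * [p*0.000000 + (1-p)*0.247127] = 0.137148
  V(2,2) = exp(-r*dt) * [p*0.247127 + (1-p)*0.591512] = 0.434978
  V(1,0) = exp(-r*dt) * [p*0.000000 + (1-p)*0.137148] = 0.076113
  V(1,1) = exp(-r*dt) * [p*0.137148 + (1-p)*0.434978] = 0.300619
  V(0,0) = exp(-r*dt) * [p*0.076113 + (1-p)*0.300619] = 0.199699

Answer: Price = V(0,0) = 0.1997


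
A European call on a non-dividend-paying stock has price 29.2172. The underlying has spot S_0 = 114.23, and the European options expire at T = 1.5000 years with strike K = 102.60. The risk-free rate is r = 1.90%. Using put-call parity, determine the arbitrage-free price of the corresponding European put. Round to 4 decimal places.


Put-call parity: C - P = S_0 * exp(-qT) - K * exp(-rT).
S_0 * exp(-qT) = 114.2300 * 1.00000000 = 114.23000000
K * exp(-rT) = 102.6000 * 0.97190229 = 99.71717538
P = C - S*exp(-qT) + K*exp(-rT)
P = 29.2172 - 114.23000000 + 99.71717538 = 14.7044

Answer: Put price = 14.7044


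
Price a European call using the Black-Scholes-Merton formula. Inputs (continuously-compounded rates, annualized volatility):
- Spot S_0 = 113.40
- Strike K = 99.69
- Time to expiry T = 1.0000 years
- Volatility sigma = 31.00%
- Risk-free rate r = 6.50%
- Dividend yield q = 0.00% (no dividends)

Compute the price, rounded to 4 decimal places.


Answer: Price = 25.1135

Derivation:
d1 = (ln(S/K) + (r - q + 0.5*sigma^2) * T) / (sigma * sqrt(T)) = 0.78034200
d2 = d1 - sigma * sqrt(T) = 0.47034200
exp(-rT) = 0.93706746; exp(-qT) = 1.00000000
C = S_0 * exp(-qT) * N(d1) - K * exp(-rT) * N(d2)
N(d1) = 0.78240520; N(d2) = 0.68094465
C = 113.4000 * 1.00000000 * 0.78240520 - 99.6900 * 0.93706746 * 0.68094465 = 25.1135


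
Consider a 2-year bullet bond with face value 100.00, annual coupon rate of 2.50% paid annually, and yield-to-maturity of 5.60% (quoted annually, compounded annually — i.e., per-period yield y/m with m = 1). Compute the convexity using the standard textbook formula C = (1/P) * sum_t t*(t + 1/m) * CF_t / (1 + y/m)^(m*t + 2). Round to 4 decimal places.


Answer: Convexity = 5.2904

Derivation:
Coupon per period c = face * coupon_rate / m = 2.500000
Periods per year m = 1; per-period yield y/m = 0.056000
Number of cashflows N = 2
Cashflows (t years, CF_t, discount factor 1/(1+y/m)^(m*t), PV):
  t = 1.0000: CF_t = 2.500000, DF = 0.946970, PV = 2.367424
  t = 2.0000: CF_t = 102.500000, DF = 0.896752, PV = 91.917040
Price P = sum_t PV_t = 94.284464
Convexity numerator sum_t t*(t + 1/m) * CF_t / (1+y/m)^(m*t + 2):
  t = 1.0000: term = 4.245983
  t = 2.0000: term = 494.560518
Convexity = (1/P) * sum = 498.806501 / 94.284464 = 5.290442


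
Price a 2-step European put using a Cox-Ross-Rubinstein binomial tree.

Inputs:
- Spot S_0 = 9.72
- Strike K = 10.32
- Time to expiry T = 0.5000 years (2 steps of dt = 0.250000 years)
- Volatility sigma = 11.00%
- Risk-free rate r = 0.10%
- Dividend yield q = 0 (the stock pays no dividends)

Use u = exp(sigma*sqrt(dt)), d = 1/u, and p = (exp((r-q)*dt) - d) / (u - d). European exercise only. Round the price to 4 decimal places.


Answer: Price = V(0,0) = 0.7213

Derivation:
dt = T/N = 0.250000
u = exp(sigma*sqrt(dt)) = 1.056541; d = 1/u = 0.946485
p = (exp((r-q)*dt) - d) / (u - d) = 0.488525
Discount per step: exp(-r*dt) = 0.999750
Stock lattice S(k, i) with i counting down-moves:
  k=0: S(0,0) = 9.7200
  k=1: S(1,0) = 10.2696; S(1,1) = 9.1998
  k=2: S(2,0) = 10.8502; S(2,1) = 9.7200; S(2,2) = 8.7075
Terminal payoffs V(N, i) = max(K - S_T, 0):
  V(2,0) = 0.000000; V(2,1) = 0.600000; V(2,2) = 1.612492
Backward induction: V(k, i) = exp(-r*dt) * [p * V(k+1, i) + (1-p) * V(k+1, i+1)].
  V(1,0) = exp(-r*dt) * [p*0.000000 + (1-p)*0.600000] = 0.306808
  V(1,1) = exp(-r*dt) * [p*0.600000 + (1-p)*1.612492] = 1.117585
  V(0,0) = exp(-r*dt) * [p*0.306808 + (1-p)*1.117585] = 0.721319


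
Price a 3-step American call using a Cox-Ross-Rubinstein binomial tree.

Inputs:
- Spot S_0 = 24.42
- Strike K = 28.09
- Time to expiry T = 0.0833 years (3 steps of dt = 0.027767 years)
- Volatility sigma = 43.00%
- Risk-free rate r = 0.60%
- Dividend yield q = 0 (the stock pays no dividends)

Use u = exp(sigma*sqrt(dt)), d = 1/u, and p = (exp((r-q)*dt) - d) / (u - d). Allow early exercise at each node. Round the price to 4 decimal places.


Answer: Price = V(0,0) = 0.2466

Derivation:
dt = T/N = 0.027767
u = exp(sigma*sqrt(dt)) = 1.074282; d = 1/u = 0.930854
p = (exp((r-q)*dt) - d) / (u - d) = 0.483256
Discount per step: exp(-r*dt) = 0.999833
Stock lattice S(k, i) with i counting down-moves:
  k=0: S(0,0) = 24.4200
  k=1: S(1,0) = 26.2340; S(1,1) = 22.7315
  k=2: S(2,0) = 28.1827; S(2,1) = 24.4200; S(2,2) = 21.1597
  k=3: S(3,0) = 30.2761; S(3,1) = 26.2340; S(3,2) = 22.7315; S(3,3) = 19.6966
Terminal payoffs V(N, i) = max(S_T - K, 0):
  V(3,0) = 2.186125; V(3,1) = 0.000000; V(3,2) = 0.000000; V(3,3) = 0.000000
Backward induction: V(k, i) = exp(-r*dt) * [p * V(k+1, i) + (1-p) * V(k+1, i+1)]; then take max(V_cont, immediate exercise) for American.
  V(2,0) = exp(-r*dt) * [p*2.186125 + (1-p)*0.000000] = 1.056283; exercise = 0.092667; V(2,0) = max -> 1.056283
  V(2,1) = exp(-r*dt) * [p*0.000000 + (1-p)*0.000000] = 0.000000; exercise = 0.000000; V(2,1) = max -> 0.000000
  V(2,2) = exp(-r*dt) * [p*0.000000 + (1-p)*0.000000] = 0.000000; exercise = 0.000000; V(2,2) = max -> 0.000000
  V(1,0) = exp(-r*dt) * [p*1.056283 + (1-p)*0.000000] = 0.510370; exercise = 0.000000; V(1,0) = max -> 0.510370
  V(1,1) = exp(-r*dt) * [p*0.000000 + (1-p)*0.000000] = 0.000000; exercise = 0.000000; V(1,1) = max -> 0.000000
  V(0,0) = exp(-r*dt) * [p*0.510370 + (1-p)*0.000000] = 0.246599; exercise = 0.000000; V(0,0) = max -> 0.246599


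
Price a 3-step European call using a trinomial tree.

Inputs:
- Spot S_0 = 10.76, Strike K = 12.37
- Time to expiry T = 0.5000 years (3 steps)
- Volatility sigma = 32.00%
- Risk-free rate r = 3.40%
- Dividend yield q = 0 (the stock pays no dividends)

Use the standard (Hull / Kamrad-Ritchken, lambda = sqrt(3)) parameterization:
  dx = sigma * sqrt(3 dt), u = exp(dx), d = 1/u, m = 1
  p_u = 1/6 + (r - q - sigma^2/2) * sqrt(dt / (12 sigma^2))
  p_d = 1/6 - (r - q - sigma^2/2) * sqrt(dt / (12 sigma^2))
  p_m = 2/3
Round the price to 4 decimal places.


dt = T/N = 0.166667; dx = sigma*sqrt(3*dt) = 0.226274
u = exp(dx) = 1.253919; d = 1/u = 0.797499
p_u = 0.160332, p_m = 0.666667, p_d = 0.173001
Discount per step: exp(-r*dt) = 0.994349
Stock lattice S(k, j) with j the centered position index:
  k=0: S(0,+0) = 10.7600
  k=1: S(1,-1) = 8.5811; S(1,+0) = 10.7600; S(1,+1) = 13.4922
  k=2: S(2,-2) = 6.8434; S(2,-1) = 8.5811; S(2,+0) = 10.7600; S(2,+1) = 13.4922; S(2,+2) = 16.9181
  k=3: S(3,-3) = 5.4576; S(3,-2) = 6.8434; S(3,-1) = 8.5811; S(3,+0) = 10.7600; S(3,+1) = 13.4922; S(3,+2) = 16.9181; S(3,+3) = 21.2139
Terminal payoffs V(N, j) = max(S_T - K, 0):
  V(3,-3) = 0.000000; V(3,-2) = 0.000000; V(3,-1) = 0.000000; V(3,+0) = 0.000000; V(3,+1) = 1.122173; V(3,+2) = 4.548097; V(3,+3) = 8.843930
Backward induction: V(k, j) = exp(-r*dt) * [p_u * V(k+1, j+1) + p_m * V(k+1, j) + p_d * V(k+1, j-1)]
  V(2,-2) = exp(-r*dt) * [p_u*0.000000 + p_m*0.000000 + p_d*0.000000] = 0.000000
  V(2,-1) = exp(-r*dt) * [p_u*0.000000 + p_m*0.000000 + p_d*0.000000] = 0.000000
  V(2,+0) = exp(-r*dt) * [p_u*1.122173 + p_m*0.000000 + p_d*0.000000] = 0.178904
  V(2,+1) = exp(-r*dt) * [p_u*4.548097 + p_m*1.122173 + p_d*0.000000] = 1.468974
  V(2,+2) = exp(-r*dt) * [p_u*8.843930 + p_m*4.548097 + p_d*1.122173] = 4.617926
  V(1,-1) = exp(-r*dt) * [p_u*0.178904 + p_m*0.000000 + p_d*0.000000] = 0.028522
  V(1,+0) = exp(-r*dt) * [p_u*1.468974 + p_m*0.178904 + p_d*0.000000] = 0.352788
  V(1,+1) = exp(-r*dt) * [p_u*4.617926 + p_m*1.468974 + p_d*0.178904] = 1.740776
  V(0,+0) = exp(-r*dt) * [p_u*1.740776 + p_m*0.352788 + p_d*0.028522] = 0.516295

Answer: Price = V(0,0) = 0.5163


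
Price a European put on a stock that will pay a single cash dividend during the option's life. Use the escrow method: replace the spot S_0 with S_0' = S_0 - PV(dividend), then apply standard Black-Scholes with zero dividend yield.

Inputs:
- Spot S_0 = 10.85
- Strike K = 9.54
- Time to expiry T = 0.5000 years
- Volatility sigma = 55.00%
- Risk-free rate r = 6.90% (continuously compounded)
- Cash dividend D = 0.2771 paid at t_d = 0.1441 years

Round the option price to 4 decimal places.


PV(D) = D * exp(-r * t_d) = 0.2771 * 0.99010637 = 0.27435847
S_0' = S_0 - PV(D) = 10.8500 - 0.27435847 = 10.57564153
d1 = (ln(S_0'/K) + (r + sigma^2/2)*T) / (sigma*sqrt(T)) = 0.54816178
d2 = d1 - sigma*sqrt(T) = 0.15925305
exp(-rT) = 0.96608834
N(-d1) = 0.29179041; N(-d2) = 0.43673475
P = K * exp(-rT) * N(-d2) - S_0' * N(-d1) = 9.5400 * 0.96608834 * 0.43673475 - 10.57564153 * 0.29179041 = 0.9393

Answer: Price = 0.9393


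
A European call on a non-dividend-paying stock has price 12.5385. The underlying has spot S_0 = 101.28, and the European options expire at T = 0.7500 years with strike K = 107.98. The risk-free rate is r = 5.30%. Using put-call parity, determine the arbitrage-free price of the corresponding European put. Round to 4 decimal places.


Put-call parity: C - P = S_0 * exp(-qT) - K * exp(-rT).
S_0 * exp(-qT) = 101.2800 * 1.00000000 = 101.28000000
K * exp(-rT) = 107.9800 * 0.96102967 = 103.77198339
P = C - S*exp(-qT) + K*exp(-rT)
P = 12.5385 - 101.28000000 + 103.77198339 = 15.0305

Answer: Put price = 15.0305


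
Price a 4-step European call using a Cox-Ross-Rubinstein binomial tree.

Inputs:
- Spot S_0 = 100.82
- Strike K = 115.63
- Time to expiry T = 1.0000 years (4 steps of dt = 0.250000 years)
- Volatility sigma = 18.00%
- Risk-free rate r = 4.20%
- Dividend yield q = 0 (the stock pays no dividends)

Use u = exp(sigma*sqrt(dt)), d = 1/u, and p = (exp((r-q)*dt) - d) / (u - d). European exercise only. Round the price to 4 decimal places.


Answer: Price = V(0,0) = 3.6776

Derivation:
dt = T/N = 0.250000
u = exp(sigma*sqrt(dt)) = 1.094174; d = 1/u = 0.913931
p = (exp((r-q)*dt) - d) / (u - d) = 0.536077
Discount per step: exp(-r*dt) = 0.989555
Stock lattice S(k, i) with i counting down-moves:
  k=0: S(0,0) = 100.8200
  k=1: S(1,0) = 110.3147; S(1,1) = 92.1425
  k=2: S(2,0) = 120.7035; S(2,1) = 100.8200; S(2,2) = 84.2119
  k=3: S(3,0) = 132.0706; S(3,1) = 110.3147; S(3,2) = 92.1425; S(3,3) = 76.9639
  k=4: S(4,0) = 144.5083; S(4,1) = 120.7035; S(4,2) = 100.8200; S(4,3) = 84.2119; S(4,4) = 70.3397
Terminal payoffs V(N, i) = max(S_T - K, 0):
  V(4,0) = 28.878272; V(4,1) = 5.073455; V(4,2) = 0.000000; V(4,3) = 0.000000; V(4,4) = 0.000000
Backward induction: V(k, i) = exp(-r*dt) * [p * V(k+1, i) + (1-p) * V(k+1, i+1)].
  V(3,0) = exp(-r*dt) * [p*28.878272 + (1-p)*5.073455] = 17.648379
  V(3,1) = exp(-r*dt) * [p*5.073455 + (1-p)*0.000000] = 2.691353
  V(3,2) = exp(-r*dt) * [p*0.000000 + (1-p)*0.000000] = 0.000000
  V(3,3) = exp(-r*dt) * [p*0.000000 + (1-p)*0.000000] = 0.000000
  V(2,0) = exp(-r*dt) * [p*17.648379 + (1-p)*2.691353] = 10.597606
  V(2,1) = exp(-r*dt) * [p*2.691353 + (1-p)*0.000000] = 1.427702
  V(2,2) = exp(-r*dt) * [p*0.000000 + (1-p)*0.000000] = 0.000000
  V(1,0) = exp(-r*dt) * [p*10.597606 + (1-p)*1.427702] = 6.277216
  V(1,1) = exp(-r*dt) * [p*1.427702 + (1-p)*0.000000] = 0.757364
  V(0,0) = exp(-r*dt) * [p*6.277216 + (1-p)*0.757364] = 3.677610


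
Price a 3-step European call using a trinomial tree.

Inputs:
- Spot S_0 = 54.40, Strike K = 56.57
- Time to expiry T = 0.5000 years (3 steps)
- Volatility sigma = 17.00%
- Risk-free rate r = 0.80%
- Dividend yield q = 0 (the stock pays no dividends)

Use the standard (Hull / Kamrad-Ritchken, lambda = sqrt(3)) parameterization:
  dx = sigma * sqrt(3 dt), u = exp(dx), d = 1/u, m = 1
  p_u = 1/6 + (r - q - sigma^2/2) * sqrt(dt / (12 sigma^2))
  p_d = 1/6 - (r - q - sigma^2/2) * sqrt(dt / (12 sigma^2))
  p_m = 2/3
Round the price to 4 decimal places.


Answer: Price = V(0,0) = 1.8458

Derivation:
dt = T/N = 0.166667; dx = sigma*sqrt(3*dt) = 0.120208
u = exp(dx) = 1.127732; d = 1/u = 0.886736
p_u = 0.162195, p_m = 0.666667, p_d = 0.171138
Discount per step: exp(-r*dt) = 0.998668
Stock lattice S(k, j) with j the centered position index:
  k=0: S(0,+0) = 54.4000
  k=1: S(1,-1) = 48.2384; S(1,+0) = 54.4000; S(1,+1) = 61.3486
  k=2: S(2,-2) = 42.7747; S(2,-1) = 48.2384; S(2,+0) = 54.4000; S(2,+1) = 61.3486; S(2,+2) = 69.1847
  k=3: S(3,-3) = 37.9299; S(3,-2) = 42.7747; S(3,-1) = 48.2384; S(3,+0) = 54.4000; S(3,+1) = 61.3486; S(3,+2) = 69.1847; S(3,+3) = 78.0218
Terminal payoffs V(N, j) = max(S_T - K, 0):
  V(3,-3) = 0.000000; V(3,-2) = 0.000000; V(3,-1) = 0.000000; V(3,+0) = 0.000000; V(3,+1) = 4.778597; V(3,+2) = 12.614750; V(3,+3) = 21.451826
Backward induction: V(k, j) = exp(-r*dt) * [p_u * V(k+1, j+1) + p_m * V(k+1, j) + p_d * V(k+1, j-1)]
  V(2,-2) = exp(-r*dt) * [p_u*0.000000 + p_m*0.000000 + p_d*0.000000] = 0.000000
  V(2,-1) = exp(-r*dt) * [p_u*0.000000 + p_m*0.000000 + p_d*0.000000] = 0.000000
  V(2,+0) = exp(-r*dt) * [p_u*4.778597 + p_m*0.000000 + p_d*0.000000] = 0.774033
  V(2,+1) = exp(-r*dt) * [p_u*12.614750 + p_m*4.778597 + p_d*0.000000] = 5.224813
  V(2,+2) = exp(-r*dt) * [p_u*21.451826 + p_m*12.614750 + p_d*4.778597] = 12.690086
  V(1,-1) = exp(-r*dt) * [p_u*0.774033 + p_m*0.000000 + p_d*0.000000] = 0.125377
  V(1,+0) = exp(-r*dt) * [p_u*5.224813 + p_m*0.774033 + p_d*0.000000] = 1.361645
  V(1,+1) = exp(-r*dt) * [p_u*12.690086 + p_m*5.224813 + p_d*0.774033] = 5.666387
  V(0,+0) = exp(-r*dt) * [p_u*5.666387 + p_m*1.361645 + p_d*0.125377] = 1.845819


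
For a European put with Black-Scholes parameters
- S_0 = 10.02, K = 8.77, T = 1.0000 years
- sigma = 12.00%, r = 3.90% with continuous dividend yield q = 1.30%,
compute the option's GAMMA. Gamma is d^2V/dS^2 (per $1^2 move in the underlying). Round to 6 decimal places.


Answer: Gamma = 0.125153

Derivation:
d1 = 1.3870524106; d2 = 1.2670524106
phi(d1) = 0.1524534877; exp(-qT) = 0.9870841350; exp(-rT) = 0.9617507091
Gamma = exp(-qT) * phi(d1) / (S * sigma * sqrt(T)) = 0.9870841350 * 0.1524534877 / (10.0200 * 0.1200 * 1.0000000000) = 0.125153


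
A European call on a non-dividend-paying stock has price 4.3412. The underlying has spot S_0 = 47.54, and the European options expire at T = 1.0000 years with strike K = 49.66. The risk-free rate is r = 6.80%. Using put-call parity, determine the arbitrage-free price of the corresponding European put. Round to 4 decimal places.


Answer: Put price = 3.1966

Derivation:
Put-call parity: C - P = S_0 * exp(-qT) - K * exp(-rT).
S_0 * exp(-qT) = 47.5400 * 1.00000000 = 47.54000000
K * exp(-rT) = 49.6600 * 0.93426047 = 46.39537512
P = C - S*exp(-qT) + K*exp(-rT)
P = 4.3412 - 47.54000000 + 46.39537512 = 3.1966


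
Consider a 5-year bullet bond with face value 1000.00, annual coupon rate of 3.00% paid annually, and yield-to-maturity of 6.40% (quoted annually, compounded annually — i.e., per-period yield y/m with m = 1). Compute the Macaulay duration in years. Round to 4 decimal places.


Answer: Macaulay duration = 4.6907 years

Derivation:
Coupon per period c = face * coupon_rate / m = 30.000000
Periods per year m = 1; per-period yield y/m = 0.064000
Number of cashflows N = 5
Cashflows (t years, CF_t, discount factor 1/(1+y/m)^(m*t), PV):
  t = 1.0000: CF_t = 30.000000, DF = 0.939850, PV = 28.195489
  t = 2.0000: CF_t = 30.000000, DF = 0.883317, PV = 26.499519
  t = 3.0000: CF_t = 30.000000, DF = 0.830185, PV = 24.905563
  t = 4.0000: CF_t = 30.000000, DF = 0.780249, PV = 23.407484
  t = 5.0000: CF_t = 1030.000000, DF = 0.733317, PV = 755.316696
Price P = sum_t PV_t = 858.324752
Macaulay numerator sum_t t * PV_t:
  t * PV_t at t = 1.0000: 28.195489
  t * PV_t at t = 2.0000: 52.999039
  t * PV_t at t = 3.0000: 74.716690
  t * PV_t at t = 4.0000: 93.629938
  t * PV_t at t = 5.0000: 3776.583482
Macaulay duration D = (sum_t t * PV_t) / P = 4026.124637 / 858.324752 = 4.690678


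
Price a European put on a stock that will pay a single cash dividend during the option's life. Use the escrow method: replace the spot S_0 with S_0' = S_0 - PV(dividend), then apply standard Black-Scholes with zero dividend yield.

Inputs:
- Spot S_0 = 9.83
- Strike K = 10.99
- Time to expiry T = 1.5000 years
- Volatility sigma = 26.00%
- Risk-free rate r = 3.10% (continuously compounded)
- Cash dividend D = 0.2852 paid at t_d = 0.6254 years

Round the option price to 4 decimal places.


PV(D) = D * exp(-r * t_d) = 0.2852 * 0.98079933 = 0.27972397
S_0' = S_0 - PV(D) = 9.8300 - 0.27972397 = 9.55027603
d1 = (ln(S_0'/K) + (r + sigma^2/2)*T) / (sigma*sqrt(T)) = -0.13571338
d2 = d1 - sigma*sqrt(T) = -0.45414705
exp(-rT) = 0.95456456
N(-d1) = 0.55397607; N(-d2) = 0.67513850
P = K * exp(-rT) * N(-d2) - S_0' * N(-d1) = 10.9900 * 0.95456456 * 0.67513850 - 9.55027603 * 0.55397607 = 1.7920

Answer: Price = 1.7920


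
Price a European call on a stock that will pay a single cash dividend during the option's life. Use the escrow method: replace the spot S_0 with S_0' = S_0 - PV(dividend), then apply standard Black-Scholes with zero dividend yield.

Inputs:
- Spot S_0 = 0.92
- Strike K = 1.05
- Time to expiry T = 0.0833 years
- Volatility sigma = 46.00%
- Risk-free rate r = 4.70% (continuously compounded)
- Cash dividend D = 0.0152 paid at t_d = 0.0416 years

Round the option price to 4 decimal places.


PV(D) = D * exp(-r * t_d) = 0.0152 * 0.99804671 = 0.01517031
S_0' = S_0 - PV(D) = 0.9200 - 0.01517031 = 0.90482969
d1 = (ln(S_0'/K) + (r + sigma^2/2)*T) / (sigma*sqrt(T)) = -1.02490482
d2 = d1 - sigma*sqrt(T) = -1.15766882
exp(-rT) = 0.99609255
N(d1) = 0.15270405; N(d2) = 0.12349961
C = S_0' * N(d1) - K * exp(-rT) * N(d2) = 0.90482969 * 0.15270405 - 1.0500 * 0.99609255 * 0.12349961 = 0.0090

Answer: Price = 0.0090


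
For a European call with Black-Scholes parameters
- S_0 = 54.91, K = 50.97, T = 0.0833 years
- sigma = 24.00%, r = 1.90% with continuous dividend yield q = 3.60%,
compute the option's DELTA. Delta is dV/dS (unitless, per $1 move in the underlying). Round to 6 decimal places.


d1 = 1.0891177293; d2 = 1.0198495548
phi(d1) = 0.2204625924; exp(-qT) = 0.9970056919; exp(-rT) = 0.9984185518
N(d1) = 0.8619490137
Delta = exp(-qT) * N(d1) = 0.9970056919 * 0.8619490137 = 0.859368

Answer: Delta = 0.859368


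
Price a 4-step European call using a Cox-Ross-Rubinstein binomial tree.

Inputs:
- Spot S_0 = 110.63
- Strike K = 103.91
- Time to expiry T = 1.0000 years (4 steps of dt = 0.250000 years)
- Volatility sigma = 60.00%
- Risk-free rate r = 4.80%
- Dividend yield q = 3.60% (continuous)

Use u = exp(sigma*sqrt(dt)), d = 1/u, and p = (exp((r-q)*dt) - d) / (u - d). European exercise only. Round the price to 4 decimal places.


Answer: Price = V(0,0) = 27.8510

Derivation:
dt = T/N = 0.250000
u = exp(sigma*sqrt(dt)) = 1.349859; d = 1/u = 0.740818
p = (exp((r-q)*dt) - d) / (u - d) = 0.430491
Discount per step: exp(-r*dt) = 0.988072
Stock lattice S(k, i) with i counting down-moves:
  k=0: S(0,0) = 110.6300
  k=1: S(1,0) = 149.3349; S(1,1) = 81.9567
  k=2: S(2,0) = 201.5810; S(2,1) = 110.6300; S(2,2) = 60.7150
  k=3: S(3,0) = 272.1059; S(3,1) = 149.3349; S(3,2) = 81.9567; S(3,3) = 44.9788
  k=4: S(4,0) = 367.3045; S(4,1) = 201.5810; S(4,2) = 110.6300; S(4,3) = 60.7150; S(4,4) = 33.3211
Terminal payoffs V(N, i) = max(S_T - K, 0):
  V(4,0) = 263.394535; V(4,1) = 97.671003; V(4,2) = 6.720000; V(4,3) = 0.000000; V(4,4) = 0.000000
Backward induction: V(k, i) = exp(-r*dt) * [p * V(k+1, i) + (1-p) * V(k+1, i+1)].
  V(3,0) = exp(-r*dt) * [p*263.394535 + (1-p)*97.671003] = 166.997395
  V(3,1) = exp(-r*dt) * [p*97.671003 + (1-p)*6.720000] = 45.326364
  V(3,2) = exp(-r*dt) * [p*6.720000 + (1-p)*0.000000] = 2.858390
  V(3,3) = exp(-r*dt) * [p*0.000000 + (1-p)*0.000000] = 0.000000
  V(2,0) = exp(-r*dt) * [p*166.997395 + (1-p)*45.326364] = 96.539158
  V(2,1) = exp(-r*dt) * [p*45.326364 + (1-p)*2.858390] = 20.888287
  V(2,2) = exp(-r*dt) * [p*2.858390 + (1-p)*0.000000] = 1.215832
  V(1,0) = exp(-r*dt) * [p*96.539158 + (1-p)*20.888287] = 52.817650
  V(1,1) = exp(-r*dt) * [p*20.888287 + (1-p)*1.215832] = 9.569119
  V(0,0) = exp(-r*dt) * [p*52.817650 + (1-p)*9.569119] = 27.850983
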